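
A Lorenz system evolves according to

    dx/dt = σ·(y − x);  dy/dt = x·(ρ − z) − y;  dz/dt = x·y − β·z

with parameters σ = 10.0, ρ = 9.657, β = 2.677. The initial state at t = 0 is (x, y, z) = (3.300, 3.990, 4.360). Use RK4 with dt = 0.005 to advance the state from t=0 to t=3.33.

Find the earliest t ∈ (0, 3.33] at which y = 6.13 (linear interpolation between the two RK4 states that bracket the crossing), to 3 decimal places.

t=0.000: state=(3.300, 3.990, 4.360)
step 1 (dt=0.005): k1=(6.900, 13.490, 1.495), k2=(7.065, 13.535, 1.666), k3=(7.062, 13.536, 1.667), k4=(7.224, 13.582, 1.840); state += dt/6·(k1+2k2+2k3+k4)
t=0.005: state=(3.335, 4.058, 4.368)
t=0.010: state=(3.372, 4.126, 4.378)
t=0.015: state=(3.411, 4.194, 4.390)
t=0.145: state=(4.806, 6.076, 5.456)
next step: t=0.150: state=(4.870, 6.147, 5.530) — y has crossed 6.13
linear interpolation between t=0.145 (6.07647) and t=0.150 (6.14665) → t≈0.149

t = 0.149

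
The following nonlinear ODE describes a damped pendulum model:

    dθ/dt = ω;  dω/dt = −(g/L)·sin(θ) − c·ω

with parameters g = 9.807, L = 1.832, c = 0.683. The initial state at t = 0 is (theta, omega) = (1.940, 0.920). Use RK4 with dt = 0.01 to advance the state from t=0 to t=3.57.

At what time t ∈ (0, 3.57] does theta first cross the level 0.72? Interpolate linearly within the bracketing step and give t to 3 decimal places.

t=0.000: state=(1.940, 0.920)
step 1 (dt=0.01): k1=(0.920, -5.621), k2=(0.892, -5.593), k3=(0.892, -5.593), k4=(0.864, -5.565); state += dt/6·(k1+2k2+2k3+k4)
t=0.010: state=(1.949, 0.864)
t=0.020: state=(1.957, 0.809)
t=0.030: state=(1.965, 0.754)
continuing one RK4 step at a time; state shown every 20 steps (Δt=0.2):
t=0.200: state=(2.018, -0.108)
t=0.400: state=(1.905, -1.014)
t=0.600: state=(1.616, -1.862)
t=0.800: state=(1.167, -2.602)
t=0.950: state=(0.746, -2.968)
next step: t=0.960: state=(0.717, -2.983) — theta has crossed 0.72
linear interpolation between t=0.950 (0.74626) and t=0.960 (0.71650) → t≈0.959

t = 0.959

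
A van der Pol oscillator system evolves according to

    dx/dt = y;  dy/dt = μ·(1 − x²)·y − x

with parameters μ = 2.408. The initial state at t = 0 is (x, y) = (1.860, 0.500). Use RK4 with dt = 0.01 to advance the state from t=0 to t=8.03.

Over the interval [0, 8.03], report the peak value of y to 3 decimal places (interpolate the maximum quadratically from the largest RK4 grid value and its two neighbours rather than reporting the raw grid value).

t=0.000: state=(1.860, 0.500)
step 1 (dt=0.01): k1=(0.500, -4.821), k2=(0.476, -4.692), k3=(0.477, -4.695), k4=(0.453, -4.567); state += dt/6·(k1+2k2+2k3+k4)
t=0.010: state=(1.865, 0.453)
t=0.020: state=(1.869, 0.409)
t=0.030: state=(1.873, 0.367)
continuing one RK4 step at a time; state shown every 50 steps (Δt=0.5):
t=0.500: state=(1.832, -0.274)
t=1.000: state=(1.672, -0.355)
t=1.500: state=(1.475, -0.441)
t=2.000: state=(1.218, -0.611)
t=2.500: state=(0.818, -1.082)
t=3.000: state=(-0.100, -3.072)
t=3.500: state=(-1.858, -1.637)
t=4.000: state=(-1.991, 0.222)
t=4.500: state=(-1.855, 0.301)
t=5.000: state=(-1.692, 0.350)
t=5.500: state=(-1.499, 0.429)
t=6.000: state=(-1.251, 0.584)
t=6.500: state=(-0.876, 0.995)
t=7.000: state=(-0.061, 2.687)
t=7.500: state=(1.747, 2.338)
t=8.000: state=(2.002, -0.195)
t=8.030: state=(1.996, -0.211)
largest grid value and its neighbours: y(7.270)=4.31640, y(7.280)=4.32000, y(7.290)=4.31456
parabola through these three points peaks at t≈7.279 with y≈4.32004

max y = 4.320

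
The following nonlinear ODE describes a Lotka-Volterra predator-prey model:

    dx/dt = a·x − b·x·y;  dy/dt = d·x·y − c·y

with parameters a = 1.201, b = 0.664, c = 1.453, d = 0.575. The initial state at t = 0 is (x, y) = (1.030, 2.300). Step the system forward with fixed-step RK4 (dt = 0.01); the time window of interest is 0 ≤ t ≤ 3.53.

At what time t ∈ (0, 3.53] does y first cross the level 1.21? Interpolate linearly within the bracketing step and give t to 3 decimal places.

t=0.000: state=(1.030, 2.300)
step 1 (dt=0.01): k1=(-0.336, -1.980), k2=(-0.329, -1.973), k3=(-0.329, -1.973), k4=(-0.321, -1.967); state += dt/6·(k1+2k2+2k3+k4)
t=0.010: state=(1.027, 2.280)
t=0.020: state=(1.024, 2.261)
t=0.030: state=(1.021, 2.241)
continuing one RK4 step at a time; state shown every 20 steps (Δt=0.2):
t=0.200: state=(0.989, 1.931)
t=0.400: state=(0.995, 1.618)
t=0.600: state=(1.038, 1.359)
t=0.730: state=(1.086, 1.218)
next step: t=0.740: state=(1.091, 1.208) — y has crossed 1.21
linear interpolation between t=0.730 (1.21825) and t=0.740 (1.20822) → t≈0.738

t = 0.738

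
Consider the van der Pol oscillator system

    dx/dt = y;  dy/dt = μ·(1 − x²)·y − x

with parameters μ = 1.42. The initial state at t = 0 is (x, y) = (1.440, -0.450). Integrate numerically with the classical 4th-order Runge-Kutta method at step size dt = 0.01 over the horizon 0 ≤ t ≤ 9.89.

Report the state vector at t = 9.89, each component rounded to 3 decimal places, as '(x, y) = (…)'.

t=0.000: state=(1.440, -0.450)
step 1 (dt=0.01): k1=(-0.450, -0.754), k2=(-0.454, -0.750), k3=(-0.454, -0.750), k4=(-0.458, -0.746); state += dt/6·(k1+2k2+2k3+k4)
t=0.010: state=(1.435, -0.458)
t=0.020: state=(1.431, -0.465)
t=0.030: state=(1.426, -0.472)
continuing one RK4 step at a time; state shown every 50 steps (Δt=0.5):
t=0.500: state=(1.127, -0.808)
t=1.000: state=(0.589, -1.432)
t=1.500: state=(-0.449, -2.833)
t=2.000: state=(-1.774, -1.531)
t=2.500: state=(-1.985, 0.205)
t=3.000: state=(-1.799, 0.475)
t=3.500: state=(-1.526, 0.623)
t=4.000: state=(-1.159, 0.875)
t=4.500: state=(-0.593, 1.491)
t=5.000: state=(0.486, 2.928)
t=5.500: state=(1.812, 1.441)
t=6.000: state=(1.995, -0.226)
t=6.500: state=(1.805, -0.476)
t=7.000: state=(1.532, -0.620)
t=7.500: state=(1.168, -0.869)
t=8.000: state=(0.607, -1.473)
t=8.500: state=(-0.458, -2.902)
t=9.000: state=(-1.798, -1.502)
t=9.500: state=(-1.997, 0.216)
t=9.890: state=(-1.860, 0.441)

(x, y) = (-1.860, 0.441)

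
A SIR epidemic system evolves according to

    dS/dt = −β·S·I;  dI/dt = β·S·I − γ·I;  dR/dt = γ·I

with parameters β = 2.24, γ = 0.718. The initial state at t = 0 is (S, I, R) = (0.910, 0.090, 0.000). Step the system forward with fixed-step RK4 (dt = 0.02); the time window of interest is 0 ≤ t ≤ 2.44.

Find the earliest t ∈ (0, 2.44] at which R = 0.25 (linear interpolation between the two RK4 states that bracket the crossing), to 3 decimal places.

t=0.000: state=(0.910, 0.090, 0.000)
step 1 (dt=0.02): k1=(-0.183, 0.119, 0.065), k2=(-0.186, 0.120, 0.065), k3=(-0.186, 0.120, 0.065), k4=(-0.188, 0.121, 0.066); state += dt/6·(k1+2k2+2k3+k4)
t=0.020: state=(0.906, 0.092, 0.001)
t=0.040: state=(0.902, 0.095, 0.003)
t=0.060: state=(0.899, 0.097, 0.004)
continuing one RK4 step at a time; state shown every 5 steps (Δt=0.1):
t=0.100: state=(0.891, 0.102, 0.007)
t=0.200: state=(0.869, 0.116, 0.015)
t=0.300: state=(0.845, 0.131, 0.024)
t=0.400: state=(0.819, 0.147, 0.034)
t=0.500: state=(0.791, 0.164, 0.045)
t=0.600: state=(0.761, 0.181, 0.057)
t=0.700: state=(0.730, 0.200, 0.071)
t=0.800: state=(0.696, 0.218, 0.086)
t=0.900: state=(0.662, 0.236, 0.102)
t=1.000: state=(0.626, 0.254, 0.120)
t=1.100: state=(0.591, 0.271, 0.139)
t=1.200: state=(0.555, 0.287, 0.159)
t=1.300: state=(0.520, 0.301, 0.180)
t=1.400: state=(0.485, 0.313, 0.202)
t=1.500: state=(0.452, 0.324, 0.225)
t=1.600: state=(0.420, 0.332, 0.248)
next step: t=1.620: state=(0.413, 0.334, 0.253) — R has crossed 0.25
linear interpolation between t=1.600 (0.24814) and t=1.620 (0.25292) → t≈1.608

t = 1.608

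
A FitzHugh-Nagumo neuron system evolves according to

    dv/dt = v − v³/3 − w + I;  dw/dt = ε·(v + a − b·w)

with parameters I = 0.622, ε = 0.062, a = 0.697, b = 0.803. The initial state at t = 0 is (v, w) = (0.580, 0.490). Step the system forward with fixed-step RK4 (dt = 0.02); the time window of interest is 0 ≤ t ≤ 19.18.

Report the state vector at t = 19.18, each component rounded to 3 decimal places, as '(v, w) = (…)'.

t=0.000: state=(0.580, 0.490)
step 1 (dt=0.02): k1=(0.647, 0.055), k2=(0.651, 0.055), k3=(0.651, 0.055), k4=(0.654, 0.056); state += dt/6·(k1+2k2+2k3+k4)
t=0.020: state=(0.593, 0.491)
t=0.040: state=(0.606, 0.492)
t=0.060: state=(0.619, 0.493)
continuing one RK4 step at a time; state shown every 50 steps (Δt=1):
t=1.000: state=(1.299, 0.565)
t=2.000: state=(1.644, 0.672)
t=3.000: state=(1.664, 0.782)
t=4.000: state=(1.617, 0.886)
t=5.000: state=(1.558, 0.981)
t=6.000: state=(1.495, 1.068)
t=7.000: state=(1.429, 1.146)
t=8.000: state=(1.359, 1.217)
t=9.000: state=(1.283, 1.280)
t=10.000: state=(1.199, 1.335)
t=11.000: state=(1.103, 1.382)
t=12.000: state=(0.986, 1.421)
t=13.000: state=(0.830, 1.449)
t=14.000: state=(0.586, 1.464)
t=15.000: state=(0.095, 1.458)
t=16.000: state=(-1.060, 1.404)
t=17.000: state=(-1.916, 1.281)
t=18.000: state=(-1.961, 1.142)
t=19.000: state=(-1.919, 1.011)
t=19.180: state=(-1.910, 0.989)

(v, w) = (-1.910, 0.989)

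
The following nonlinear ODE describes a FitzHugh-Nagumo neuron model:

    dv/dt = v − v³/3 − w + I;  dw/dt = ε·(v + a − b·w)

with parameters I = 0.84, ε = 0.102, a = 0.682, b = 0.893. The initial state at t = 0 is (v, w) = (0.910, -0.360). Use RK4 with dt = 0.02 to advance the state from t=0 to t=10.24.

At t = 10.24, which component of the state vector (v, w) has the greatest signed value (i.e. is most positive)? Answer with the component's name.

largest component: w

t=0.000: state=(0.910, -0.360)
step 1 (dt=0.02): k1=(1.859, 0.195), k2=(1.860, 0.197), k3=(1.860, 0.197), k4=(1.860, 0.199); state += dt/6·(k1+2k2+2k3+k4)
t=0.020: state=(0.947, -0.356)
t=0.040: state=(0.984, -0.352)
t=0.060: state=(1.022, -0.348)
continuing one RK4 step at a time; state shown every 25 steps (Δt=0.5):
t=0.500: state=(1.713, -0.243)
t=1.000: state=(2.016, -0.103)
t=1.500: state=(2.051, 0.037)
t=2.000: state=(2.024, 0.171)
t=2.500: state=(1.985, 0.298)
t=3.000: state=(1.944, 0.416)
t=3.500: state=(1.903, 0.528)
t=4.000: state=(1.862, 0.632)
t=4.500: state=(1.821, 0.730)
t=5.000: state=(1.780, 0.821)
t=5.500: state=(1.740, 0.906)
t=6.000: state=(1.699, 0.986)
t=6.500: state=(1.658, 1.059)
t=7.000: state=(1.618, 1.128)
t=7.500: state=(1.577, 1.191)
t=8.000: state=(1.536, 1.250)
t=8.500: state=(1.495, 1.304)
t=9.000: state=(1.454, 1.353)
t=9.500: state=(1.412, 1.398)
t=10.000: state=(1.369, 1.439)
t=10.240: state=(1.348, 1.458)
compare at T: v=1.348, w=1.458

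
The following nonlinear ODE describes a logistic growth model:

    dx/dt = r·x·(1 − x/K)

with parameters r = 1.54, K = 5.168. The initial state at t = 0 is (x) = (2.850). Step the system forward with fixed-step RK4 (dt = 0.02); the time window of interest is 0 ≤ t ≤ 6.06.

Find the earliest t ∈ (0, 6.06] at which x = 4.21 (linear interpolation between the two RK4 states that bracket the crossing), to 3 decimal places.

t=0.000: state=(2.850)
step 1 (dt=0.02): k1=(1.969), k2=(1.965), k3=(1.965), k4=(1.962); state += dt/6·(k1+2k2+2k3+k4)
t=0.020: state=(2.889)
t=0.040: state=(2.928)
t=0.060: state=(2.967)
continuing one RK4 step at a time; state shown every 10 steps (Δt=0.2):
t=0.200: state=(3.235)
t=0.400: state=(3.591)
t=0.600: state=(3.907)
t=0.800: state=(4.177)
t=0.820: state=(4.201)
next step: t=0.840: state=(4.225) — x has crossed 4.21
linear interpolation between t=0.820 (4.20142) and t=0.840 (4.22539) → t≈0.827

t = 0.827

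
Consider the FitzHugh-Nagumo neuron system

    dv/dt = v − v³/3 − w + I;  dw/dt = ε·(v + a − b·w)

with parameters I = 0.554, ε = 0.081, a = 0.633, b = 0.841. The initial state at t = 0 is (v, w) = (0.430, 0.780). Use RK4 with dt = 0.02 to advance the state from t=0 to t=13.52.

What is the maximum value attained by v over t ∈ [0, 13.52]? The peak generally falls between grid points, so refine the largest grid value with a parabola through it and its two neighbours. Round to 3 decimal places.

t=0.000: state=(0.430, 0.780)
step 1 (dt=0.02): k1=(0.177, 0.033), k2=(0.179, 0.033), k3=(0.179, 0.033), k4=(0.180, 0.033); state += dt/6·(k1+2k2+2k3+k4)
t=0.020: state=(0.434, 0.781)
t=0.040: state=(0.437, 0.781)
t=0.060: state=(0.441, 0.782)
continuing one RK4 step at a time; state shown every 25 steps (Δt=0.5):
t=0.500: state=(0.534, 0.798)
t=1.000: state=(0.669, 0.821)
t=1.500: state=(0.833, 0.848)
t=2.000: state=(1.007, 0.882)
t=2.500: state=(1.162, 0.921)
t=3.000: state=(1.274, 0.964)
t=3.500: state=(1.338, 1.009)
t=4.000: state=(1.363, 1.054)
t=4.500: state=(1.361, 1.098)
t=5.000: state=(1.342, 1.141)
t=5.500: state=(1.312, 1.180)
t=6.000: state=(1.275, 1.218)
t=6.500: state=(1.233, 1.252)
t=7.000: state=(1.186, 1.283)
t=7.500: state=(1.133, 1.312)
t=8.000: state=(1.075, 1.337)
t=8.500: state=(1.010, 1.359)
t=9.000: state=(0.936, 1.378)
t=9.500: state=(0.848, 1.392)
t=10.000: state=(0.739, 1.402)
t=10.500: state=(0.599, 1.407)
t=11.000: state=(0.403, 1.406)
t=11.500: state=(0.109, 1.394)
t=12.000: state=(-0.358, 1.369)
t=12.500: state=(-1.029, 1.321)
t=13.000: state=(-1.636, 1.248)
t=13.500: state=(-1.894, 1.160)
t=13.520: state=(-1.898, 1.156)
largest grid value and its neighbours: v(4.180)=1.36483, v(4.200)=1.36484, v(4.220)=1.36481
parabola through these three points peaks at t≈4.194 with v≈1.36484

max v = 1.365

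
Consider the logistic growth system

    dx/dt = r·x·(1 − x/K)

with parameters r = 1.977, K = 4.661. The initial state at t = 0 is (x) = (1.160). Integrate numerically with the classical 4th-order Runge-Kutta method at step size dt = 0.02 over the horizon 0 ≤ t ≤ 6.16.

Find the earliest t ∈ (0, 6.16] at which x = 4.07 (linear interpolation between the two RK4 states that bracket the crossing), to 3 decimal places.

t = 1.535

t=0.000: state=(1.160)
step 1 (dt=0.02): k1=(1.723), k2=(1.740), k3=(1.740), k4=(1.757); state += dt/6·(k1+2k2+2k3+k4)
t=0.020: state=(1.195)
t=0.040: state=(1.230)
t=0.060: state=(1.266)
continuing one RK4 step at a time; state shown every 10 steps (Δt=0.2):
t=0.200: state=(1.537)
t=0.400: state=(1.968)
t=0.600: state=(2.425)
t=0.800: state=(2.876)
t=1.000: state=(3.287)
t=1.200: state=(3.637)
t=1.400: state=(3.918)
t=1.520: state=(4.055)
next step: t=1.540: state=(4.075) — x has crossed 4.07
linear interpolation between t=1.520 (4.05478) and t=1.540 (4.07533) → t≈1.535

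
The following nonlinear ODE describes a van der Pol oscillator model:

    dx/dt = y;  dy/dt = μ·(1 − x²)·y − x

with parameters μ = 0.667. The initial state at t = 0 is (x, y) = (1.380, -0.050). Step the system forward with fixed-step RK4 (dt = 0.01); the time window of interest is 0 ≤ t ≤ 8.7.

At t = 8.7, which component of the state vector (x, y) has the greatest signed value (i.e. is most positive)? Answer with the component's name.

t=0.000: state=(1.380, -0.050)
step 1 (dt=0.01): k1=(-0.050, -1.350), k2=(-0.057, -1.346), k3=(-0.057, -1.346), k4=(-0.063, -1.341); state += dt/6·(k1+2k2+2k3+k4)
t=0.010: state=(1.379, -0.063)
t=0.020: state=(1.379, -0.077)
t=0.030: state=(1.378, -0.090)
continuing one RK4 step at a time; state shown every 50 steps (Δt=0.5):
t=0.500: state=(1.203, -0.629)
t=1.000: state=(0.763, -1.136)
t=1.500: state=(0.051, -1.728)
t=2.000: state=(-0.919, -1.992)
t=2.500: state=(-1.695, -0.923)
t=3.000: state=(-1.846, 0.200)
t=3.500: state=(-1.595, 0.744)
t=4.000: state=(-1.122, 1.159)
t=4.500: state=(-0.409, 1.730)
t=5.000: state=(0.620, 2.308)
t=5.500: state=(1.647, 1.469)
t=6.000: state=(1.985, 0.010)
t=6.500: state=(1.804, -0.638)
t=7.000: state=(1.390, -1.012)
t=7.500: state=(0.776, -1.480)
t=8.000: state=(-0.129, -2.155)
t=8.500: state=(-1.269, -2.111)
t=8.700: state=(-1.639, -1.541)
compare at T: x=-1.639, y=-1.541

largest component: y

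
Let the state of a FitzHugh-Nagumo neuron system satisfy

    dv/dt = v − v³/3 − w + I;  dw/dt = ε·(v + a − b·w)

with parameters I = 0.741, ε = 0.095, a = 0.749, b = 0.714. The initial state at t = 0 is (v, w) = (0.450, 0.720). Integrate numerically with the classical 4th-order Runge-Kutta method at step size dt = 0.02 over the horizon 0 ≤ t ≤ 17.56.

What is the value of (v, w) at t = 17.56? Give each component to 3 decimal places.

t=0.000: state=(0.450, 0.720)
step 1 (dt=0.02): k1=(0.441, 0.065), k2=(0.443, 0.065), k3=(0.443, 0.065), k4=(0.446, 0.066); state += dt/6·(k1+2k2+2k3+k4)
t=0.020: state=(0.459, 0.721)
t=0.040: state=(0.468, 0.723)
t=0.060: state=(0.477, 0.724)
continuing one RK4 step at a time; state shown every 50 steps (Δt=1):
t=1.000: state=(1.004, 0.807)
t=2.000: state=(1.448, 0.939)
t=3.000: state=(1.535, 1.085)
t=4.000: state=(1.480, 1.222)
t=5.000: state=(1.386, 1.342)
t=6.000: state=(1.275, 1.445)
t=7.000: state=(1.144, 1.530)
t=8.000: state=(0.980, 1.597)
t=9.000: state=(0.747, 1.641)
t=10.000: state=(0.335, 1.654)
t=11.000: state=(-0.630, 1.606)
t=12.000: state=(-1.820, 1.449)
t=13.000: state=(-1.956, 1.245)
t=14.000: state=(-1.898, 1.055)
t=15.000: state=(-1.830, 0.884)
t=16.000: state=(-1.760, 0.730)
t=17.000: state=(-1.691, 0.592)
t=17.560: state=(-1.652, 0.522)

(v, w) = (-1.652, 0.522)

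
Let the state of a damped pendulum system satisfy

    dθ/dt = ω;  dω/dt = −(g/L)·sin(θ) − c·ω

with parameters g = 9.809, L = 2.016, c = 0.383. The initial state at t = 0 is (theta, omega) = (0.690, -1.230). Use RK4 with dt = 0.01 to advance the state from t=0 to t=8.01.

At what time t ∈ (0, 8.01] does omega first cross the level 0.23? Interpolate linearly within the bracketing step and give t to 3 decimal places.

t=0.000: state=(0.690, -1.230)
step 1 (dt=0.01): k1=(-1.230, -2.626), k2=(-1.243, -2.598), k3=(-1.243, -2.598), k4=(-1.256, -2.569); state += dt/6·(k1+2k2+2k3+k4)
t=0.010: state=(0.678, -1.256)
t=0.020: state=(0.665, -1.281)
t=0.030: state=(0.652, -1.306)
continuing one RK4 step at a time; state shown every 50 steps (Δt=0.5):
t=0.500: state=(-0.109, -1.642)
t=1.000: state=(-0.663, -0.409)
t=1.200: state=(-0.682, 0.213)
next step: t=1.210: state=(-0.680, 0.242) — omega has crossed 0.23
linear interpolation between t=1.200 (0.21252) and t=1.210 (0.24230) → t≈1.206

t = 1.206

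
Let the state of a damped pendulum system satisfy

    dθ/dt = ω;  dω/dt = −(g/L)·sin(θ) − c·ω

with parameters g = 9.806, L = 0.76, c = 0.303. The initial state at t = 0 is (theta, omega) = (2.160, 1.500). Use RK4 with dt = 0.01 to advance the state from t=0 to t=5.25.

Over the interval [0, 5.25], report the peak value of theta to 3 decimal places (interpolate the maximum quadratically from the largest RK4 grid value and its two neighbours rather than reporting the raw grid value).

t=0.000: state=(2.160, 1.500)
step 1 (dt=0.01): k1=(1.500, -11.182), k2=(1.444, -11.111), k3=(1.444, -11.113), k4=(1.389, -11.043); state += dt/6·(k1+2k2+2k3+k4)
t=0.010: state=(2.174, 1.389)
t=0.020: state=(2.188, 1.279)
t=0.030: state=(2.200, 1.171)
continuing one RK4 step at a time; state shown every 20 steps (Δt=0.2):
t=0.200: state=(2.250, -0.552)
t=0.400: state=(1.936, -2.637)
t=0.600: state=(1.178, -4.925)
t=0.800: state=(0.044, -6.021)
t=1.000: state=(-1.042, -4.459)
t=1.200: state=(-1.667, -1.768)
t=1.400: state=(-1.761, 0.795)
t=1.600: state=(-1.356, 3.234)
t=1.800: state=(-0.507, 5.030)
t=2.000: state=(0.509, 4.706)
t=2.200: state=(1.245, 2.484)
t=2.400: state=(1.480, -0.127)
t=2.600: state=(1.206, -2.571)
t=2.800: state=(0.497, -4.304)
t=3.000: state=(-0.388, -4.166)
t=3.200: state=(-1.047, -2.239)
t=3.400: state=(-1.251, 0.213)
t=3.600: state=(-0.974, 2.478)
t=3.800: state=(-0.318, 3.851)
t=4.000: state=(0.444, 3.444)
t=4.200: state=(0.961, 1.579)
t=4.400: state=(1.051, -0.678)
t=4.600: state=(0.711, -2.607)
t=4.800: state=(0.082, -3.429)
t=5.000: state=(-0.548, -2.617)
t=5.200: state=(-0.895, -0.757)
t=5.250: state=(-0.920, -0.240)
largest grid value and its neighbours: theta(0.130)=2.26487, theta(0.140)=2.26578, theta(0.150)=2.26569
parabola through these three points peaks at t≈0.144 with theta≈2.26586

max theta = 2.266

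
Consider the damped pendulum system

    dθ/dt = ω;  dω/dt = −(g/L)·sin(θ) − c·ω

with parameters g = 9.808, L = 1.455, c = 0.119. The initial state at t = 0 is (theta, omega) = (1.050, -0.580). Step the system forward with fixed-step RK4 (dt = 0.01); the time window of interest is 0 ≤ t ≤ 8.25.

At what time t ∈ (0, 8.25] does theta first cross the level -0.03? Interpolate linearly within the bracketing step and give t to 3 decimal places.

t = 0.575

t=0.000: state=(1.050, -0.580)
step 1 (dt=0.01): k1=(-0.580, -5.778), k2=(-0.609, -5.765), k3=(-0.609, -5.765), k4=(-0.638, -5.751); state += dt/6·(k1+2k2+2k3+k4)
t=0.010: state=(1.044, -0.638)
t=0.020: state=(1.037, -0.695)
t=0.030: state=(1.030, -0.752)
continuing one RK4 step at a time; state shown every 50 steps (Δt=0.5):
t=0.500: state=(0.163, -2.552)
t=0.570: state=(-0.017, -2.565)
next step: t=0.580: state=(-0.042, -2.560) — theta has crossed -0.03
linear interpolation between t=0.570 (-0.01655) and t=0.580 (-0.04218) → t≈0.575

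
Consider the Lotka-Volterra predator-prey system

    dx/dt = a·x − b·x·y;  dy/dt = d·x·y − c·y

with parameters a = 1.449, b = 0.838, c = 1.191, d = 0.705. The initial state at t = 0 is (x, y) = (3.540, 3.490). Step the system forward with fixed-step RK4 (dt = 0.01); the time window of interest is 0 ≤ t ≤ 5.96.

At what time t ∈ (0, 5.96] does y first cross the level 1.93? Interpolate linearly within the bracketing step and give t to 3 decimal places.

t=0.000: state=(3.540, 3.490)
step 1 (dt=0.01): k1=(-5.224, 4.553), k2=(-5.252, 4.518), k3=(-5.251, 4.518), k4=(-5.278, 4.481); state += dt/6·(k1+2k2+2k3+k4)
t=0.010: state=(3.487, 3.535)
t=0.020: state=(3.434, 3.580)
t=0.030: state=(3.381, 3.623)
continuing one RK4 step at a time; state shown every 20 steps (Δt=0.2):
t=0.200: state=(2.467, 4.199)
t=0.400: state=(1.593, 4.390)
t=0.600: state=(1.036, 4.150)
t=0.800: state=(0.716, 3.692)
t=1.000: state=(0.538, 3.175)
t=1.200: state=(0.441, 2.679)
t=1.400: state=(0.390, 2.237)
t=1.560: state=(0.372, 1.930)
next step: t=1.570: state=(0.372, 1.912) — y has crossed 1.93
linear interpolation between t=1.560 (1.93026) and t=1.570 (1.91241) → t≈1.560

t = 1.560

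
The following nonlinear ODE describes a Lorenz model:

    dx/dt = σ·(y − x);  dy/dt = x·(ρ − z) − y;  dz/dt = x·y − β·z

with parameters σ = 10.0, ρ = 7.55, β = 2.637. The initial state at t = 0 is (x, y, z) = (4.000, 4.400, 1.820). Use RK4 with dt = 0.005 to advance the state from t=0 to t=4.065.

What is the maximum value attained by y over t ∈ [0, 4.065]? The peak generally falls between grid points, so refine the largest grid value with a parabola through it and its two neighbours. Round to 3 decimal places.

max y = 7.004

t=0.000: state=(4.000, 4.400, 1.820)
step 1 (dt=0.005): k1=(4.000, 18.520, 12.801), k2=(4.363, 18.403, 12.946), k3=(4.351, 18.407, 12.948), k4=(4.703, 18.292, 13.096); state += dt/6·(k1+2k2+2k3+k4)
t=0.005: state=(4.022, 4.492, 1.885)
t=0.010: state=(4.047, 4.583, 1.951)
t=0.015: state=(4.075, 4.673, 2.019)
continuing one RK4 step at a time; state shown every 40 steps (Δt=0.2):
t=0.200: state=(6.011, 6.969, 5.852)
t=0.400: state=(5.983, 4.963, 9.615)
t=0.600: state=(3.583, 2.608, 8.253)
t=0.800: state=(2.527, 2.386, 5.934)
t=1.000: state=(2.754, 3.080, 4.587)
t=1.200: state=(3.715, 4.314, 4.593)
t=1.400: state=(4.866, 5.307, 6.075)
t=1.600: state=(5.085, 4.841, 7.695)
t=1.800: state=(4.230, 3.755, 7.608)
t=2.000: state=(3.555, 3.389, 6.557)
t=2.200: state=(3.551, 3.692, 5.782)
t=2.400: state=(4.005, 4.281, 5.768)
t=2.600: state=(4.485, 4.646, 6.417)
t=2.800: state=(4.544, 4.444, 7.034)
t=3.000: state=(4.207, 4.014, 7.012)
t=3.200: state=(3.915, 3.836, 6.573)
t=3.400: state=(3.907, 3.971, 6.229)
t=3.600: state=(4.110, 4.229, 6.238)
t=3.800: state=(4.304, 4.362, 6.519)
t=4.000: state=(4.314, 4.270, 6.758)
t=4.065: state=(4.278, 4.212, 6.782)
largest grid value and its neighbours: y(0.215)=7.00073, y(0.220)=7.00375, y(0.225)=7.00291
parabola through these three points peaks at t≈0.221 with y≈7.00390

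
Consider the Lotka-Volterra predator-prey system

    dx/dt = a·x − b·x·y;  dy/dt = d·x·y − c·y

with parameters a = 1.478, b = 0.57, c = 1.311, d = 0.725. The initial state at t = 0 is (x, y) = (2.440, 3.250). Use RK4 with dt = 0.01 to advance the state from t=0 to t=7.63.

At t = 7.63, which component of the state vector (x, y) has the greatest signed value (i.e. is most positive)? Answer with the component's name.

t=0.000: state=(2.440, 3.250)
step 1 (dt=0.01): k1=(-0.914, 1.489), k2=(-0.922, 1.481), k3=(-0.922, 1.481), k4=(-0.931, 1.473); state += dt/6·(k1+2k2+2k3+k4)
t=0.010: state=(2.431, 3.265)
t=0.020: state=(2.421, 3.279)
t=0.030: state=(2.412, 3.294)
continuing one RK4 step at a time; state shown every 25 steps (Δt=0.25):
t=0.250: state=(2.170, 3.560)
t=0.500: state=(1.868, 3.698)
t=0.750: state=(1.598, 3.645)
t=1.000: state=(1.394, 3.441)
t=1.250: state=(1.260, 3.150)
t=1.500: state=(1.191, 2.832)
t=1.750: state=(1.177, 2.527)
t=2.000: state=(1.211, 2.259)
t=2.250: state=(1.291, 2.041)
t=2.500: state=(1.414, 1.878)
t=2.750: state=(1.579, 1.773)
t=3.000: state=(1.781, 1.732)
t=3.250: state=(2.011, 1.759)
t=3.500: state=(2.250, 1.865)
t=3.750: state=(2.464, 2.062)
t=4.000: state=(2.606, 2.356)
t=4.250: state=(2.626, 2.733)
t=4.500: state=(2.501, 3.141)
t=4.750: state=(2.253, 3.486)
t=5.000: state=(1.953, 3.679)
t=5.250: state=(1.669, 3.678)
t=5.500: state=(1.445, 3.511)
t=5.750: state=(1.292, 3.238)
t=6.000: state=(1.205, 2.923)
t=6.250: state=(1.176, 2.611)
t=6.500: state=(1.197, 2.331)
t=6.750: state=(1.264, 2.097)
t=7.000: state=(1.375, 1.918)
t=7.250: state=(1.528, 1.797)
t=7.500: state=(1.720, 1.737)
t=7.630: state=(1.833, 1.732)
compare at T: x=1.833, y=1.732

largest component: x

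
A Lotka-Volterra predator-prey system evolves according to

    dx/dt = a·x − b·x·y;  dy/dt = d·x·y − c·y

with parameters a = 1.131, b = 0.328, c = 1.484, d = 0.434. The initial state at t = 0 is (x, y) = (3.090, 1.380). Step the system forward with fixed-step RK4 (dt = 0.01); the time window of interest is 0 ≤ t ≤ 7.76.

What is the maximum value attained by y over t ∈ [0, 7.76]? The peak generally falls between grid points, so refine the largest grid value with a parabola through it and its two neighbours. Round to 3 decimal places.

max y = 7.003

t=0.000: state=(3.090, 1.380)
step 1 (dt=0.01): k1=(2.096, -0.197), k2=(2.104, -0.191), k3=(2.104, -0.191), k4=(2.112, -0.184); state += dt/6·(k1+2k2+2k3+k4)
t=0.010: state=(3.111, 1.378)
t=0.020: state=(3.132, 1.376)
t=0.030: state=(3.154, 1.375)
continuing one RK4 step at a time; state shown every 50 steps (Δt=0.5):
t=0.500: state=(4.332, 1.460)
t=1.000: state=(5.762, 2.083)
t=1.500: state=(6.377, 3.816)
t=2.000: state=(4.841, 6.366)
t=2.500: state=(2.773, 6.818)
t=3.000: state=(1.796, 5.234)
t=3.500: state=(1.547, 3.550)
t=4.000: state=(1.687, 2.387)
t=4.500: state=(2.134, 1.711)
t=5.000: state=(2.923, 1.401)
t=5.500: state=(4.103, 1.419)
t=6.000: state=(5.542, 1.923)
t=6.500: state=(6.407, 3.432)
t=7.000: state=(5.213, 6.011)
t=7.500: state=(3.043, 6.945)
t=7.760: state=(2.306, 6.365)
largest grid value and its neighbours: y(7.390)=7.00277, y(7.400)=7.00329, y(7.410)=7.00261
parabola through these three points peaks at t≈7.399 with y≈7.00330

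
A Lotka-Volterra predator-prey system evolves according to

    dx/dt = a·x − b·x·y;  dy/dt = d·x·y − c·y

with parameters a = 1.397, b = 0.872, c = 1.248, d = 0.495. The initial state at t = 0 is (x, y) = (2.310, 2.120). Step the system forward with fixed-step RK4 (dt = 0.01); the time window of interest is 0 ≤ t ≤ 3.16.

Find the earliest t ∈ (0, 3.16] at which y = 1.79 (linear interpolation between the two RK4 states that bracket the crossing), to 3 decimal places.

t = 0.697

t=0.000: state=(2.310, 2.120)
step 1 (dt=0.01): k1=(-1.043, -0.222), k2=(-1.039, -0.227), k3=(-1.039, -0.227), k4=(-1.034, -0.232); state += dt/6·(k1+2k2+2k3+k4)
t=0.010: state=(2.300, 2.118)
t=0.020: state=(2.289, 2.115)
t=0.030: state=(2.279, 2.113)
continuing one RK4 step at a time; state shown every 20 steps (Δt=0.2):
t=0.200: state=(2.121, 2.056)
t=0.400: state=(1.975, 1.961)
t=0.600: state=(1.873, 1.848)
t=0.690: state=(1.841, 1.794)
next step: t=0.700: state=(1.838, 1.788) — y has crossed 1.79
linear interpolation between t=0.690 (1.79420) and t=0.700 (1.78816) → t≈0.697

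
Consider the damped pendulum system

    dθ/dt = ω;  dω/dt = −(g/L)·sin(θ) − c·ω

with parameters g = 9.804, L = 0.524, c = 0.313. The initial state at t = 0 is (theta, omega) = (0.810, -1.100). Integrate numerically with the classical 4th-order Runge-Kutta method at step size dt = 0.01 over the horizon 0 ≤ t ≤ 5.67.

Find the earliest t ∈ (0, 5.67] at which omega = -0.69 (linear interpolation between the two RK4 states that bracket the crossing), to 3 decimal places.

t = 0.624

t=0.000: state=(0.810, -1.100)
step 1 (dt=0.01): k1=(-1.100, -13.207), k2=(-1.166, -13.115), k3=(-1.166, -13.111), k4=(-1.231, -13.015); state += dt/6·(k1+2k2+2k3+k4)
t=0.010: state=(0.798, -1.231)
t=0.020: state=(0.785, -1.360)
t=0.030: state=(0.771, -1.487)
continuing one RK4 step at a time; state shown every 20 steps (Δt=0.2):
t=0.200: state=(0.363, -3.118)
t=0.400: state=(-0.293, -3.036)
t=0.600: state=(-0.717, -0.995)
t=0.620: state=(-0.734, -0.741)
next step: t=0.630: state=(-0.741, -0.613) — omega has crossed -0.69
linear interpolation between t=0.620 (-0.74097) and t=0.630 (-0.61299) → t≈0.624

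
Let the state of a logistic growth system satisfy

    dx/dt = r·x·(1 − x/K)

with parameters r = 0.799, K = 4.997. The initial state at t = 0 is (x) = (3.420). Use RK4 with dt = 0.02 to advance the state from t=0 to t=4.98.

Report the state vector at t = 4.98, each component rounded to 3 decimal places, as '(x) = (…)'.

t=0.000: state=(3.420)
step 1 (dt=0.02): k1=(0.862), k2=(0.860), k3=(0.860), k4=(0.857); state += dt/6·(k1+2k2+2k3+k4)
t=0.020: state=(3.437)
t=0.040: state=(3.454)
t=0.060: state=(3.471)
continuing one RK4 step at a time; state shown every 10 steps (Δt=0.2):
t=0.200: state=(3.587)
t=0.400: state=(3.743)
t=0.600: state=(3.887)
t=0.800: state=(4.019)
t=1.000: state=(4.139)
t=1.200: state=(4.246)
t=1.400: state=(4.343)
t=1.600: state=(4.428)
t=1.800: state=(4.504)
t=2.000: state=(4.571)
t=2.200: state=(4.629)
t=2.400: state=(4.680)
t=2.600: state=(4.724)
t=2.800: state=(4.763)
t=3.000: state=(4.796)
t=3.200: state=(4.824)
t=3.400: state=(4.849)
t=3.600: state=(4.870)
t=3.800: state=(4.889)
t=4.000: state=(4.904)
t=4.200: state=(4.918)
t=4.400: state=(4.929)
t=4.600: state=(4.939)
t=4.800: state=(4.948)
t=4.980: state=(4.954)

(x) = (4.954)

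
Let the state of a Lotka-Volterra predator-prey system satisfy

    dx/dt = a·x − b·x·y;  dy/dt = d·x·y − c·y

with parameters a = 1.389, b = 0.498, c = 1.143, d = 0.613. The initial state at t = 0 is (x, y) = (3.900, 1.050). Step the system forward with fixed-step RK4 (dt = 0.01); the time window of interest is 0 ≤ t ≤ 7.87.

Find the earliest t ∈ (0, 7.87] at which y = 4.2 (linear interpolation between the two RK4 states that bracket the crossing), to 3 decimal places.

t = 0.760

t=0.000: state=(3.900, 1.050)
step 1 (dt=0.01): k1=(3.378, 1.310), k2=(3.380, 1.329), k3=(3.379, 1.329), k4=(3.381, 1.349); state += dt/6·(k1+2k2+2k3+k4)
t=0.010: state=(3.934, 1.063)
t=0.020: state=(3.968, 1.077)
t=0.030: state=(4.001, 1.091)
continuing one RK4 step at a time; state shown every 50 steps (Δt=0.5):
t=0.500: state=(5.234, 2.480)
t=0.760: state=(4.913, 4.198)
next step: t=0.770: state=(4.878, 4.277) — y has crossed 4.2
linear interpolation between t=0.760 (4.19825) and t=0.770 (4.27699) → t≈0.760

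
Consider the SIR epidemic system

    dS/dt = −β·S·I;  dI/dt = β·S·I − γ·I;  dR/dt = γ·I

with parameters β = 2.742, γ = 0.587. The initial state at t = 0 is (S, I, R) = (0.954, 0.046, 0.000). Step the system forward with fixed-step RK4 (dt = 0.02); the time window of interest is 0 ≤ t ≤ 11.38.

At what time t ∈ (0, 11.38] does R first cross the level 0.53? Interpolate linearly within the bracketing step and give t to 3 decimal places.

t = 2.873

t=0.000: state=(0.954, 0.046, 0.000)
step 1 (dt=0.02): k1=(-0.120, 0.093, 0.027), k2=(-0.123, 0.095, 0.028), k3=(-0.123, 0.095, 0.028), k4=(-0.125, 0.097, 0.028); state += dt/6·(k1+2k2+2k3+k4)
t=0.020: state=(0.952, 0.048, 0.001)
t=0.040: state=(0.949, 0.050, 0.001)
t=0.060: state=(0.946, 0.052, 0.002)
continuing one RK4 step at a time; state shown every 25 steps (Δt=0.5):
t=0.500: state=(0.857, 0.120, 0.023)
t=1.000: state=(0.666, 0.257, 0.077)
t=1.500: state=(0.422, 0.404, 0.175)
t=2.000: state=(0.230, 0.465, 0.305)
t=2.500: state=(0.123, 0.438, 0.439)
t=2.860: state=(0.081, 0.392, 0.527)
next step: t=2.880: state=(0.080, 0.389, 0.532) — R has crossed 0.53
linear interpolation between t=2.860 (0.52702) and t=2.880 (0.53160) → t≈2.873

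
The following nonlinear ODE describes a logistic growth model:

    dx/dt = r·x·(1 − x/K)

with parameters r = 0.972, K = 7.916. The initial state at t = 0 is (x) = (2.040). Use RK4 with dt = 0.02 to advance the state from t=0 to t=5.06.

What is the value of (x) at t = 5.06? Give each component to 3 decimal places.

(x) = (7.753)

t=0.000: state=(2.040)
step 1 (dt=0.02): k1=(1.472), k2=(1.479), k3=(1.479), k4=(1.486); state += dt/6·(k1+2k2+2k3+k4)
t=0.020: state=(2.070)
t=0.040: state=(2.099)
t=0.060: state=(2.130)
continuing one RK4 step at a time; state shown every 10 steps (Δt=0.2):
t=0.200: state=(2.348)
t=0.400: state=(2.681)
t=0.600: state=(3.036)
t=0.800: state=(3.407)
t=1.000: state=(3.788)
t=1.200: state=(4.172)
t=1.400: state=(4.553)
t=1.600: state=(4.922)
t=1.800: state=(5.275)
t=2.000: state=(5.605)
t=2.200: state=(5.910)
t=2.400: state=(6.187)
t=2.600: state=(6.435)
t=2.800: state=(6.655)
t=3.000: state=(6.848)
t=3.200: state=(7.015)
t=3.400: state=(7.159)
t=3.600: state=(7.282)
t=3.800: state=(7.387)
t=4.000: state=(7.475)
t=4.200: state=(7.549)
t=4.400: state=(7.612)
t=4.600: state=(7.664)
t=4.800: state=(7.707)
t=5.000: state=(7.743)
t=5.060: state=(7.753)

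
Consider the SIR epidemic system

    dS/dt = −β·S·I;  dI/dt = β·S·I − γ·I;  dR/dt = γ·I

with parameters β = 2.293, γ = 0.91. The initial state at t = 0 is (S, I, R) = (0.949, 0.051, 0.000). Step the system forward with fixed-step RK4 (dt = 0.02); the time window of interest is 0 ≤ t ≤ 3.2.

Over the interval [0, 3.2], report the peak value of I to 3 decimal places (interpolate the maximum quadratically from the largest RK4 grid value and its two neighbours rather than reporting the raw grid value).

max I = 0.257

t=0.000: state=(0.949, 0.051, 0.000)
step 1 (dt=0.02): k1=(-0.111, 0.065, 0.046), k2=(-0.112, 0.065, 0.047), k3=(-0.112, 0.065, 0.047), k4=(-0.114, 0.066, 0.048); state += dt/6·(k1+2k2+2k3+k4)
t=0.020: state=(0.947, 0.052, 0.001)
t=0.040: state=(0.944, 0.054, 0.002)
t=0.060: state=(0.942, 0.055, 0.003)
continuing one RK4 step at a time; state shown every 10 steps (Δt=0.2):
t=0.200: state=(0.924, 0.065, 0.011)
t=0.400: state=(0.893, 0.083, 0.024)
t=0.600: state=(0.856, 0.103, 0.041)
t=0.800: state=(0.813, 0.126, 0.062)
t=1.000: state=(0.763, 0.151, 0.087)
t=1.200: state=(0.708, 0.176, 0.116)
t=1.400: state=(0.649, 0.200, 0.151)
t=1.600: state=(0.589, 0.222, 0.189)
t=1.800: state=(0.530, 0.239, 0.231)
t=2.000: state=(0.474, 0.251, 0.276)
t=2.200: state=(0.422, 0.256, 0.322)
t=2.400: state=(0.375, 0.257, 0.369)
t=2.600: state=(0.334, 0.251, 0.415)
t=2.800: state=(0.298, 0.242, 0.460)
t=3.000: state=(0.267, 0.230, 0.503)
t=3.200: state=(0.241, 0.215, 0.543)
largest grid value and its neighbours: I(2.280)=0.25711, I(2.300)=0.25715, I(2.320)=0.25713
parabola through these three points peaks at t≈2.303 with I≈0.25715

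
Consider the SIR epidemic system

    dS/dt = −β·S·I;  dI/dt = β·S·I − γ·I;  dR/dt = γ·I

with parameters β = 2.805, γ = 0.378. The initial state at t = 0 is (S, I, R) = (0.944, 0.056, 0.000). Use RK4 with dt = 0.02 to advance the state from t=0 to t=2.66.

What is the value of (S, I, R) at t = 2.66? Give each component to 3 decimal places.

(S, I, R) = (0.045, 0.545, 0.410)

t=0.000: state=(0.944, 0.056, 0.000)
step 1 (dt=0.02): k1=(-0.148, 0.127, 0.021), k2=(-0.151, 0.130, 0.022), k3=(-0.151, 0.130, 0.022), k4=(-0.155, 0.133, 0.022); state += dt/6·(k1+2k2+2k3+k4)
t=0.020: state=(0.941, 0.059, 0.000)
t=0.040: state=(0.938, 0.061, 0.001)
t=0.060: state=(0.935, 0.064, 0.001)
continuing one RK4 step at a time; state shown every 5 steps (Δt=0.1):
t=0.100: state=(0.928, 0.070, 0.002)
t=0.200: state=(0.907, 0.087, 0.005)
t=0.300: state=(0.883, 0.108, 0.009)
t=0.400: state=(0.854, 0.133, 0.014)
t=0.500: state=(0.819, 0.162, 0.019)
t=0.600: state=(0.779, 0.195, 0.026)
t=0.700: state=(0.734, 0.232, 0.034)
t=0.800: state=(0.684, 0.273, 0.043)
t=0.900: state=(0.630, 0.316, 0.055)
t=1.000: state=(0.573, 0.360, 0.067)
t=1.100: state=(0.515, 0.404, 0.082)
t=1.200: state=(0.457, 0.445, 0.098)
t=1.300: state=(0.401, 0.484, 0.115)
t=1.400: state=(0.348, 0.517, 0.134)
t=1.500: state=(0.300, 0.545, 0.154)
t=1.600: state=(0.257, 0.568, 0.175)
t=1.700: state=(0.218, 0.584, 0.197)
t=1.800: state=(0.185, 0.595, 0.220)
t=1.900: state=(0.156, 0.601, 0.242)
t=2.000: state=(0.132, 0.603, 0.265)
t=2.100: state=(0.112, 0.601, 0.288)
t=2.200: state=(0.094, 0.595, 0.310)
t=2.300: state=(0.080, 0.587, 0.333)
t=2.400: state=(0.068, 0.577, 0.355)
t=2.500: state=(0.058, 0.566, 0.376)
t=2.600: state=(0.049, 0.553, 0.397)
t=2.660: state=(0.045, 0.545, 0.410)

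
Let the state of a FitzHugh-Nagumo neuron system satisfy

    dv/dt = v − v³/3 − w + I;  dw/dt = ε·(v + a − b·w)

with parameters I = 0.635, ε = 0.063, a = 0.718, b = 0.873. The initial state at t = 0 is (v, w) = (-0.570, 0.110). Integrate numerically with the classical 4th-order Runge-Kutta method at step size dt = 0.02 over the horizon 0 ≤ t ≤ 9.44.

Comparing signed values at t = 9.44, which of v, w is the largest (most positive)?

t=0.000: state=(-0.570, 0.110)
step 1 (dt=0.02): k1=(0.017, 0.003), k2=(0.017, 0.003), k3=(0.017, 0.003), k4=(0.017, 0.003); state += dt/6·(k1+2k2+2k3+k4)
t=0.020: state=(-0.570, 0.110)
t=0.040: state=(-0.569, 0.110)
t=0.060: state=(-0.569, 0.110)
continuing one RK4 step at a time; state shown every 25 steps (Δt=0.5):
t=0.500: state=(-0.561, 0.112)
t=1.000: state=(-0.548, 0.114)
t=1.500: state=(-0.532, 0.116)
t=2.000: state=(-0.511, 0.119)
t=2.500: state=(-0.482, 0.123)
t=3.000: state=(-0.442, 0.127)
t=3.500: state=(-0.385, 0.133)
t=4.000: state=(-0.302, 0.141)
t=4.500: state=(-0.178, 0.152)
t=5.000: state=(0.016, 0.168)
t=5.500: state=(0.323, 0.190)
t=6.000: state=(0.775, 0.224)
t=6.500: state=(1.290, 0.273)
t=7.000: state=(1.644, 0.334)
t=7.500: state=(1.782, 0.401)
t=8.000: state=(1.809, 0.468)
t=8.500: state=(1.798, 0.534)
t=9.000: state=(1.775, 0.597)
t=9.440: state=(1.751, 0.651)
compare at T: v=1.751, w=0.651

largest component: v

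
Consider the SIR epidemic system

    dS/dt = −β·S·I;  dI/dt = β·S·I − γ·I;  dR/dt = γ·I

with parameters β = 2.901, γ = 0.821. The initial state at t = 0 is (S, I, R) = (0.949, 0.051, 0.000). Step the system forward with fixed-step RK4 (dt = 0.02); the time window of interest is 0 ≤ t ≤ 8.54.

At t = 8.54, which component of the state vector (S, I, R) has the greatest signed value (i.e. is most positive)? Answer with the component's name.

largest component: R

t=0.000: state=(0.949, 0.051, 0.000)
step 1 (dt=0.02): k1=(-0.140, 0.099, 0.042), k2=(-0.143, 0.100, 0.043), k3=(-0.143, 0.100, 0.043), k4=(-0.145, 0.102, 0.044); state += dt/6·(k1+2k2+2k3+k4)
t=0.020: state=(0.946, 0.053, 0.001)
t=0.040: state=(0.943, 0.055, 0.002)
t=0.060: state=(0.940, 0.057, 0.003)
continuing one RK4 step at a time; state shown every 25 steps (Δt=0.5):
t=0.500: state=(0.841, 0.125, 0.034)
t=1.000: state=(0.644, 0.246, 0.110)
t=1.500: state=(0.415, 0.351, 0.234)
t=2.000: state=(0.243, 0.371, 0.386)
t=2.500: state=(0.146, 0.324, 0.530)
t=3.000: state=(0.096, 0.255, 0.649)
t=3.500: state=(0.069, 0.191, 0.740)
t=4.000: state=(0.055, 0.138, 0.807)
t=4.500: state=(0.046, 0.099, 0.855)
t=5.000: state=(0.041, 0.070, 0.889)
t=5.500: state=(0.038, 0.049, 0.914)
t=6.000: state=(0.035, 0.034, 0.930)
t=6.500: state=(0.034, 0.024, 0.942)
t=7.000: state=(0.033, 0.017, 0.950)
t=7.500: state=(0.032, 0.012, 0.956)
t=8.000: state=(0.032, 0.008, 0.960)
t=8.500: state=(0.032, 0.006, 0.963)
t=8.540: state=(0.032, 0.005, 0.963)
compare at T: S=0.032, I=0.005, R=0.963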